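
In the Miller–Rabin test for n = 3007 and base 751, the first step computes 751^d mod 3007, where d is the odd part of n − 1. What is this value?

2637

n − 1 = 3006 = 2^1 · 1503, so s = 1 and d = 1503.
751^1503 mod 3007 = 2637.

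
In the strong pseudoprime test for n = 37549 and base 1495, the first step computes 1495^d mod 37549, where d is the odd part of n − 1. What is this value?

n − 1 = 37548 = 2^2 · 9387, so s = 2 and d = 9387.
Repeated squaring mod 37549: 1495^1 ≡ 1495, 1495^2 ≡ 19634, 1495^4 ≡ 15922, 1495^8 ≡ 16785, 1495^16 ≡ 6078, 1495^32 ≡ 31417, 1495^64 ≡ 14875, 1495^128 ≡ 26917, 1495^256 ≡ 16934, 1495^512 ≡ 36192, 1495^1024 ≡ 1548, 1495^2048 ≡ 30717, 1495^4096 ≡ 2817, 1495^8192 ≡ 12650.
9387 = 8192 + 1024 + 128 + 32 + 8 + 2 + 1, so 1495^9387 ≡ 12650·1548·26917·31417·16785·19634·1495 ≡ 11707 (mod 37549).

11707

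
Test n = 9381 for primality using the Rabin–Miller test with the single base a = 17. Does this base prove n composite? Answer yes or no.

yes

n − 1 = 9380 = 2^2 · 2345, so s = 2 and d = 2345.
Repeated squaring mod 9381: 17^1 ≡ 17, 17^2 ≡ 289, 17^4 ≡ 8473, 17^8 ≡ 8317, 17^16 ≡ 6376, 17^32 ≡ 5503, 17^64 ≡ 1141, 17^128 ≡ 7303, 17^256 ≡ 2824, 17^512 ≡ 1126, 17^1024 ≡ 1441, 17^2048 ≡ 3280.
2345 = 2048 + 256 + 32 + 8 + 1, so 17^2345 ≡ 3280·2824·5503·8317·17 ≡ 8891 (mod 9381).
x_0 = 17^2345 mod 9381 = 8891.
x_0 is neither 1 nor 9380, so continue squaring.
x_1 = 8891^2 mod 9381 = 5575.
Reached i = s−1 = 1 without hitting −1: 17 is a Miller–Rabin witness and 9381 is composite.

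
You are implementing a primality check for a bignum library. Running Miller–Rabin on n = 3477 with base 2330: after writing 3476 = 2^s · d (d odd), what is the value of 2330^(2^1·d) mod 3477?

1489

n − 1 = 3476 = 2^2 · 869, so s = 2 and d = 869.
x_0 = 2330^869 mod 3477 = 2801.
x_1 = 2801^2 mod 3477 = 1489.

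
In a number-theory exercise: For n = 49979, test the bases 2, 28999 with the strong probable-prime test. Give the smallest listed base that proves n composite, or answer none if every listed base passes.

n − 1 = 49978 = 2^1 · 24989, so s = 1 and d = 24989.
Base 2: x_0 = 2^24989 mod 49979 = 39954. x_0 ∉ {1, 49978} and s = 1, so 2 is a Miller–Rabin witness and 49979 is composite.
Base 28999: x_0 = 28999^24989 mod 49979 = 47877. x_0 ∉ {1, 49978} and s = 1, so 28999 is a Miller–Rabin witness and 49979 is composite.
The smallest witness among the given bases is 2.

2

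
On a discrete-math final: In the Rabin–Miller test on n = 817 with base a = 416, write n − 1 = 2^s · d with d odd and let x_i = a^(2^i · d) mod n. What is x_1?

n − 1 = 816 = 2^4 · 51, so s = 4 and d = 51.
x_0 = 416^51 mod 817 = 254.
x_1 = 254^2 mod 817 = 790.

790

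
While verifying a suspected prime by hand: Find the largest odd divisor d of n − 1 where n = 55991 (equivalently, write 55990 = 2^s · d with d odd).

27995

Halving: 55990 → 27995; 27995 is odd.
So 55990 = 2^1 · 27995.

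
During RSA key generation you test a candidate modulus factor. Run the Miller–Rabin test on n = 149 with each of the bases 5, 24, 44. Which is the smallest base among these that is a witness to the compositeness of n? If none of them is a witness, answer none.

none

n − 1 = 148 = 2^2 · 37, so s = 2 and d = 37.
Base 5: x_0 = 5^37 mod 149 = 1. x_0 = 1, so 5 is not a witness.
Base 24: x_0 = 24^37 mod 149 = 148. x_0 = 148 ≡ −1, so 24 is not a witness.
Base 44: x_0 = 44^37 mod 149 = 44. x_0 is neither 1 nor 148, so continue squaring. x_1 = 44^2 mod 149 = 148. x_1 ≡ −1, so 44 is not a witness.
No listed base is a witness for 149.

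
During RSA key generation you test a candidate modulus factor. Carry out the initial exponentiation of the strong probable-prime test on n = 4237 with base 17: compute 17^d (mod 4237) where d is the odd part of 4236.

n − 1 = 4236 = 2^2 · 1059, so s = 2 and d = 1059.
17^1059 mod 4237 = 710.

710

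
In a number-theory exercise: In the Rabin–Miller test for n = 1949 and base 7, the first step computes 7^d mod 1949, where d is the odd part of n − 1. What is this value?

1360

n − 1 = 1948 = 2^2 · 487, so s = 2 and d = 487.
7^487 mod 1949 = 1360.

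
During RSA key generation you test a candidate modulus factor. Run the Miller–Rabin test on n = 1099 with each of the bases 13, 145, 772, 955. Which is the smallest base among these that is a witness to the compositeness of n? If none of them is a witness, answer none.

none

n − 1 = 1098 = 2^1 · 549, so s = 1 and d = 549.
Base 13: x_0 = 13^549 mod 1099 = 1098. x_0 = 1098 ≡ −1, so 13 is not a witness.
Base 145: x_0 = 145^549 mod 1099 = 1098. x_0 = 1098 ≡ −1, so 145 is not a witness.
Base 772: x_0 = 772^549 mod 1099 = 1. x_0 = 1, so 772 is not a witness.
Base 955: x_0 = 955^549 mod 1099 = 1098. x_0 = 1098 ≡ −1, so 955 is not a witness.
No listed base is a witness for 1099.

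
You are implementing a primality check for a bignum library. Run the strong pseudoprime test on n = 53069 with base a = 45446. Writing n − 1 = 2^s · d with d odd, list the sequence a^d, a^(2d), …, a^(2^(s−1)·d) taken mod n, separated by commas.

n − 1 = 53068 = 2^2 · 13267, so s = 2 and d = 13267.
x_0 = 45446^13267 mod 53069 = 1.
x_1 = 1^2 mod 53069 = 1.

1, 1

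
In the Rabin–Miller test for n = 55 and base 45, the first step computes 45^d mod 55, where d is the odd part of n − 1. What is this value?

n − 1 = 54 = 2^1 · 27, so s = 1 and d = 27.
Repeated squaring mod 55: 45^1 ≡ 45, 45^2 ≡ 45, 45^4 ≡ 45, 45^8 ≡ 45, 45^16 ≡ 45.
27 = 16 + 8 + 2 + 1, so 45^27 ≡ 45·45·45·45 ≡ 45 (mod 55).

45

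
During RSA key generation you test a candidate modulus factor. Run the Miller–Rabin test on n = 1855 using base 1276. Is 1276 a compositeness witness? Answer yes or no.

yes

n − 1 = 1854 = 2^1 · 927, so s = 1 and d = 927.
Repeated squaring mod 1855: 1276^1 ≡ 1276, 1276^2 ≡ 1341, 1276^4 ≡ 786, 1276^8 ≡ 81, 1276^16 ≡ 996, 1276^32 ≡ 1446, 1276^64 ≡ 331, 1276^128 ≡ 116, 1276^256 ≡ 471, 1276^512 ≡ 1096.
927 = 512 + 256 + 128 + 16 + 8 + 4 + 2 + 1, so 1276^927 ≡ 1096·471·116·996·81·786·1341·1276 ≡ 1016 (mod 1855).
x_0 = 1276^927 mod 1855 = 1016.
x_0 ∉ {1, 1854} and s = 1, so 1276 is a Miller–Rabin witness and 1855 is composite.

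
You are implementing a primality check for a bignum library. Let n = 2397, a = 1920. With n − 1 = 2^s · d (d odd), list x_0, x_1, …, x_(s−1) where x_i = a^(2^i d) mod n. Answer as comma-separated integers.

1920, 2211

n − 1 = 2396 = 2^2 · 599, so s = 2 and d = 599.
x_0 = 1920^599 mod 2397 = 1920.
x_1 = 1920^2 mod 2397 = 2211.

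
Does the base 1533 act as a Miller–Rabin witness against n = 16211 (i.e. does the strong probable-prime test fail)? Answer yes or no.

yes

n − 1 = 16210 = 2^1 · 8105, so s = 1 and d = 8105.
Repeated squaring mod 16211: 1533^1 ≡ 1533, 1533^2 ≡ 15705, 1533^4 ≡ 12871, 1533^8 ≡ 2432, 1533^16 ≡ 13820, 1533^32 ≡ 10609, 1533^64 ≡ 14119, 1533^128 ≡ 15705, 1533^256 ≡ 12871, 1533^512 ≡ 2432, 1533^1024 ≡ 13820, 1533^2048 ≡ 10609, 1533^4096 ≡ 14119.
8105 = 4096 + 2048 + 1024 + 512 + 256 + 128 + 32 + 8 + 1, so 1533^8105 ≡ 14119·10609·13820·2432·12871·15705·10609·2432·1533 ≡ 11114 (mod 16211).
x_0 = 1533^8105 mod 16211 = 11114.
x_0 ∉ {1, 16210} and s = 1, so 1533 is a Miller–Rabin witness and 16211 is composite.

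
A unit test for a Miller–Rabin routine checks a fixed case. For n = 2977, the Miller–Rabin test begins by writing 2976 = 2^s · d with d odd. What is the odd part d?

Halving: 2976 → 1488 → 744 → 372 → 186 → 93; 93 is odd.
So 2976 = 2^5 · 93.

93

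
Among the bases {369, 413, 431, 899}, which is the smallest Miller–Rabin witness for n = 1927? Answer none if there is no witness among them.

n − 1 = 1926 = 2^1 · 963, so s = 1 and d = 963.
Base 369: x_0 = 369^963 mod 1927 = 574. x_0 ∉ {1, 1926} and s = 1, so 369 is a Miller–Rabin witness and 1927 is composite.
Base 413: x_0 = 413^963 mod 1927 = 1052. x_0 ∉ {1, 1926} and s = 1, so 413 is a Miller–Rabin witness and 1927 is composite.
Base 431: x_0 = 431^963 mod 1927 = 733. x_0 ∉ {1, 1926} and s = 1, so 431 is a Miller–Rabin witness and 1927 is composite.
Base 899: x_0 = 899^963 mod 1927 = 465. x_0 ∉ {1, 1926} and s = 1, so 899 is a Miller–Rabin witness and 1927 is composite.
The smallest witness among the given bases is 369.

369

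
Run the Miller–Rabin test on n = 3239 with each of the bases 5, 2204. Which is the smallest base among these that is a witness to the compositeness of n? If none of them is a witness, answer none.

5

n − 1 = 3238 = 2^1 · 1619, so s = 1 and d = 1619.
Base 5: x_0 = 5^1619 mod 3239 = 1837. x_0 ∉ {1, 3238} and s = 1, so 5 is a Miller–Rabin witness and 3239 is composite.
Base 2204: x_0 = 2204^1619 mod 3239 = 1562. x_0 ∉ {1, 3238} and s = 1, so 2204 is a Miller–Rabin witness and 3239 is composite.
The smallest witness among the given bases is 5.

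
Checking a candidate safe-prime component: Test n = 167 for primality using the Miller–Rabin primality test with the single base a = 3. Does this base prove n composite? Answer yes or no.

n − 1 = 166 = 2^1 · 83, so s = 1 and d = 83.
x_0 = 3^83 mod 167 = 1.
x_0 = 1, so 3 is not a witness.

no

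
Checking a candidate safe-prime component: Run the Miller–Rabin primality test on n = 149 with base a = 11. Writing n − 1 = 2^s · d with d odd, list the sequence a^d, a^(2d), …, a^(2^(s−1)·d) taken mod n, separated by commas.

n − 1 = 148 = 2^2 · 37, so s = 2 and d = 37.
x_0 = 11^37 mod 149 = 105.
x_1 = 105^2 mod 149 = 148.

105, 148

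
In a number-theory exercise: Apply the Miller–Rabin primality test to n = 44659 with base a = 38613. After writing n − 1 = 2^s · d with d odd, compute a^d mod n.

n − 1 = 44658 = 2^1 · 22329, so s = 1 and d = 22329.
By repeated squaring, 38613^22329 ≡ 31937 (mod 44659).

31937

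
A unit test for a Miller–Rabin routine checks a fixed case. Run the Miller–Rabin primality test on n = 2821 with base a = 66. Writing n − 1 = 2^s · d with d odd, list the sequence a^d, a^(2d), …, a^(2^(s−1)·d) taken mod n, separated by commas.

n − 1 = 2820 = 2^2 · 705, so s = 2 and d = 705.
x_0 = 66^705 mod 2821 = 1210.
x_1 = 1210^2 mod 2821 = 1.

1210, 1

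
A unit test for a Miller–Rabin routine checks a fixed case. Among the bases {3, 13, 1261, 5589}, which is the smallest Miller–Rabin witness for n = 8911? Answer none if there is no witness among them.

none

n − 1 = 8910 = 2^1 · 4455, so s = 1 and d = 4455.
Base 3: x_0 = 3^4455 mod 8911 = 8910. x_0 = 8910 ≡ −1, so 3 is not a witness.
Base 13: x_0 = 13^4455 mod 8911 = 8910. x_0 = 8910 ≡ −1, so 13 is not a witness.
Base 1261: x_0 = 1261^4455 mod 8911 = 1. x_0 = 1, so 1261 is not a witness.
Base 5589: x_0 = 5589^4455 mod 8911 = 8910. x_0 = 8910 ≡ −1, so 5589 is not a witness.
No listed base is a witness for 8911.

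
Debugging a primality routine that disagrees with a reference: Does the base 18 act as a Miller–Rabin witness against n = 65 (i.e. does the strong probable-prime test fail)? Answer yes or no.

no

n − 1 = 64 = 2^6 · 1, so s = 6 and d = 1.
x_0 = 18^1 mod 65 = 18.
x_0 is neither 1 nor 64, so continue squaring.
x_1 = 18^2 mod 65 = 64.
x_1 ≡ −1, so 18 is not a witness.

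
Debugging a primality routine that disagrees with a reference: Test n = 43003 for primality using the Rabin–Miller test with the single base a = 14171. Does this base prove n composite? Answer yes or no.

no

n − 1 = 43002 = 2^1 · 21501, so s = 1 and d = 21501.
x_0 = 14171^21501 mod 43003 = 1.
x_0 = 1, so 14171 is not a witness.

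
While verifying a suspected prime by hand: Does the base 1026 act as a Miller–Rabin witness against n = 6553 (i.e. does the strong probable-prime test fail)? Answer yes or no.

n − 1 = 6552 = 2^3 · 819, so s = 3 and d = 819.
x_0 = 1026^819 mod 6553 = 3367.
x_0 is neither 1 nor 6552, so continue squaring.
x_1 = 3367^2 mod 6553 = 6552.
x_1 ≡ −1, so 1026 is not a witness.

no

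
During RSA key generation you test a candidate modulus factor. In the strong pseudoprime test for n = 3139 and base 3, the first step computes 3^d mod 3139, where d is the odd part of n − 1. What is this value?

n − 1 = 3138 = 2^1 · 1569, so s = 1 and d = 1569.
3^1569 mod 3139 = 1871.

1871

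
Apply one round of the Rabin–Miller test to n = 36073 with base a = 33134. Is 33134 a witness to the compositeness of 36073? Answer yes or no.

no

n − 1 = 36072 = 2^3 · 4509, so s = 3 and d = 4509.
x_0 = 33134^4509 mod 36073 = 32889.
x_0 is neither 1 nor 36072, so continue squaring.
x_1 = 32889^2 mod 36073 = 1343.
x_2 = 1343^2 mod 36073 = 36072.
x_2 ≡ −1, so 33134 is not a witness.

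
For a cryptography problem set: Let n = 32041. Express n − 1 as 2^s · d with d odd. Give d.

4005

Halving: 32040 → 16020 → 8010 → 4005; 4005 is odd.
So 32040 = 2^3 · 4005.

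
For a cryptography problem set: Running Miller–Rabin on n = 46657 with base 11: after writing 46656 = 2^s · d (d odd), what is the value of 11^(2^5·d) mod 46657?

n − 1 = 46656 = 2^6 · 729, so s = 6 and d = 729.
x_0 = 11^729 mod 46657 = 42882.
x_1 = 42882^2 mod 46657 = 20240.
x_2 = 20240^2 mod 46657 = 9140.
x_3 = 9140^2 mod 46657 = 23570.
x_4 = 23570^2 mod 46657 = 1.
x_5 = 1^2 mod 46657 = 1.

1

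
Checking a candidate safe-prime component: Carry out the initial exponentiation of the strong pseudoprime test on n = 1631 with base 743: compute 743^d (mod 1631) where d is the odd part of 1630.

n − 1 = 1630 = 2^1 · 815, so s = 1 and d = 815.
743^815 mod 1631 = 1492.

1492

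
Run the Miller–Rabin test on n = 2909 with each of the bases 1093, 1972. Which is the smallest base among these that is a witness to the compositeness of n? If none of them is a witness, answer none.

n − 1 = 2908 = 2^2 · 727, so s = 2 and d = 727.
Base 1093: x_0 = 1093^727 mod 2909 = 878. x_0 is neither 1 nor 2908, so continue squaring. x_1 = 878^2 mod 2909 = 2908. x_1 ≡ −1, so 1093 is not a witness.
Base 1972: x_0 = 1972^727 mod 2909 = 2908. x_0 = 2908 ≡ −1, so 1972 is not a witness.
No listed base is a witness for 2909.

none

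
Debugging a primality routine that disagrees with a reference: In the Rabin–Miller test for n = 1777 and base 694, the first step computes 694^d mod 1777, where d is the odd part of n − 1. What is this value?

n − 1 = 1776 = 2^4 · 111, so s = 4 and d = 111.
694^111 mod 1777 = 775.

775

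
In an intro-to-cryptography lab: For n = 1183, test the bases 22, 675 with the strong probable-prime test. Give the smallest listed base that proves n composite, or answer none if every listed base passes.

none

n − 1 = 1182 = 2^1 · 591, so s = 1 and d = 591.
Base 22: x_0 = 22^591 mod 1183 = 1. x_0 = 1, so 22 is not a witness.
Base 675: x_0 = 675^591 mod 1183 = 1182. x_0 = 1182 ≡ −1, so 675 is not a witness.
No listed base is a witness for 1183.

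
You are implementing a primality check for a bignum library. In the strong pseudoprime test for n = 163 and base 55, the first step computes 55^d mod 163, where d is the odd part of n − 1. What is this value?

1

n − 1 = 162 = 2^1 · 81, so s = 1 and d = 81.
Repeated squaring mod 163: 55^1 ≡ 55, 55^2 ≡ 91, 55^4 ≡ 131, 55^8 ≡ 46, 55^16 ≡ 160, 55^32 ≡ 9, 55^64 ≡ 81.
81 = 64 + 16 + 1, so 55^81 ≡ 81·160·55 ≡ 1 (mod 163).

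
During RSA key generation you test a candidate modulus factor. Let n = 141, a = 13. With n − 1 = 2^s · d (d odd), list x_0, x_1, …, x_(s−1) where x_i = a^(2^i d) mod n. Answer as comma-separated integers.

85, 34

n − 1 = 140 = 2^2 · 35, so s = 2 and d = 35.
x_0 = 13^35 mod 141 = 85.
x_1 = 85^2 mod 141 = 34.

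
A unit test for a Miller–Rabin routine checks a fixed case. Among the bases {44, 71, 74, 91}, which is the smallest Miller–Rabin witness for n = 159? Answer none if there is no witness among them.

44

n − 1 = 158 = 2^1 · 79, so s = 1 and d = 79.
Base 44: x_0 = 44^79 mod 159 = 44. x_0 ∉ {1, 158} and s = 1, so 44 is a Miller–Rabin witness and 159 is composite.
Base 71: x_0 = 71^79 mod 159 = 35. x_0 ∉ {1, 158} and s = 1, so 71 is a Miller–Rabin witness and 159 is composite.
Base 74: x_0 = 74^79 mod 159 = 32. x_0 ∉ {1, 158} and s = 1, so 74 is a Miller–Rabin witness and 159 is composite.
Base 91: x_0 = 91^79 mod 159 = 91. x_0 ∉ {1, 158} and s = 1, so 91 is a Miller–Rabin witness and 159 is composite.
The smallest witness among the given bases is 44.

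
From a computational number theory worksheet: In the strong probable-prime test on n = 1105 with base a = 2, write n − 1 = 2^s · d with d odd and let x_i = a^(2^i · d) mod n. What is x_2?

n − 1 = 1104 = 2^4 · 69, so s = 4 and d = 69.
Repeated squaring mod 1105: 2^1 ≡ 2, 2^2 ≡ 4, 2^4 ≡ 16, 2^8 ≡ 256, 2^16 ≡ 341, 2^32 ≡ 256, 2^64 ≡ 341.
69 = 64 + 4 + 1, so 2^69 ≡ 341·16·2 ≡ 967 (mod 1105).
x_0 = 967.
x_1 = 967^2 mod 1105 = 259.
x_2 = 259^2 mod 1105 = 781.

781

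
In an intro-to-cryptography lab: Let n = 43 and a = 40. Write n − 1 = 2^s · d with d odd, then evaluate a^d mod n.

n − 1 = 42 = 2^1 · 21, so s = 1 and d = 21.
40^21 mod 43 = 1.

1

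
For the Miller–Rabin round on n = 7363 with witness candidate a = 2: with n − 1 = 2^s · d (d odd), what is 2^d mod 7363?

3842

n − 1 = 7362 = 2^1 · 3681, so s = 1 and d = 3681.
2^3681 mod 7363 = 3842.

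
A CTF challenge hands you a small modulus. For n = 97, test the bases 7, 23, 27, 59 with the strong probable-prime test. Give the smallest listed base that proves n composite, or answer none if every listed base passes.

n − 1 = 96 = 2^5 · 3, so s = 5 and d = 3.
Base 7: x_0 = 7^3 mod 97 = 52. x_0 is neither 1 nor 96, so continue squaring. x_1 = 52^2 mod 97 = 85. x_2 = 85^2 mod 97 = 47. x_3 = 47^2 mod 97 = 75. x_4 = 75^2 mod 97 = 96. x_4 ≡ −1, so 7 is not a witness.
Base 23: x_0 = 23^3 mod 97 = 42. x_0 is neither 1 nor 96, so continue squaring. x_1 = 42^2 mod 97 = 18. x_2 = 18^2 mod 97 = 33. x_3 = 33^2 mod 97 = 22. x_4 = 22^2 mod 97 = 96. x_4 ≡ −1, so 23 is not a witness.
Base 27: x_0 = 27^3 mod 97 = 89. x_0 is neither 1 nor 96, so continue squaring. x_1 = 89^2 mod 97 = 64. x_2 = 64^2 mod 97 = 22. x_3 = 22^2 mod 97 = 96. x_3 ≡ −1, so 27 is not a witness.
Base 59: x_0 = 59^3 mod 97 = 30. x_0 is neither 1 nor 96, so continue squaring. x_1 = 30^2 mod 97 = 27. x_2 = 27^2 mod 97 = 50. x_3 = 50^2 mod 97 = 75. x_4 = 75^2 mod 97 = 96. x_4 ≡ −1, so 59 is not a witness.
No listed base is a witness for 97.

none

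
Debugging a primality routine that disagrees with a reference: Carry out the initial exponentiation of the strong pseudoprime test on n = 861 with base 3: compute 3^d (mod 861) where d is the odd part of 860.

n − 1 = 860 = 2^2 · 215, so s = 2 and d = 215.
Repeated squaring mod 861: 3^1 ≡ 3, 3^2 ≡ 9, 3^4 ≡ 81, 3^8 ≡ 534, 3^16 ≡ 165, 3^32 ≡ 534, 3^64 ≡ 165, 3^128 ≡ 534.
215 = 128 + 64 + 16 + 4 + 2 + 1, so 3^215 ≡ 534·165·165·81·9·3 ≡ 96 (mod 861).

96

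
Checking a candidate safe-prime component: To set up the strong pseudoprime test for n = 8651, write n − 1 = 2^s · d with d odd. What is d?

4325

Halving: 8650 → 4325; 4325 is odd.
So 8650 = 2^1 · 4325.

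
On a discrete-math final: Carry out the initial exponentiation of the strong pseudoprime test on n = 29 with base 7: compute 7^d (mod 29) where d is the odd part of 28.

1

n − 1 = 28 = 2^2 · 7, so s = 2 and d = 7.
Repeated squaring mod 29: 7^1 ≡ 7, 7^2 ≡ 20, 7^4 ≡ 23.
7 = 4 + 2 + 1, so 7^7 ≡ 23·20·7 ≡ 1 (mod 29).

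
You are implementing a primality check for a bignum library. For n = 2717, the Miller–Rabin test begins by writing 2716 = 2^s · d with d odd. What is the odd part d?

679

Halving: 2716 → 1358 → 679; 679 is odd.
So 2716 = 2^2 · 679.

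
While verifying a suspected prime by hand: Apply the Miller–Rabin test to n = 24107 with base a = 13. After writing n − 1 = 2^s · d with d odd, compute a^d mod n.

24106

n − 1 = 24106 = 2^1 · 12053, so s = 1 and d = 12053.
13^12053 mod 24107 = 24106.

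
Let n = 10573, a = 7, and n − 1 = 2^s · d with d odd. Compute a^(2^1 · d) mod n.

n − 1 = 10572 = 2^2 · 2643, so s = 2 and d = 2643.
Repeated squaring mod 10573: 7^1 ≡ 7, 7^2 ≡ 49, 7^4 ≡ 2401, 7^8 ≡ 2516, 7^16 ≡ 7602, 7^32 ≡ 8959, 7^64 ≡ 4038, 7^128 ≡ 1878, 7^256 ≡ 6075, 7^512 ≡ 5855, 7^1024 ≡ 3359, 7^2048 ≡ 1490.
2643 = 2048 + 512 + 64 + 16 + 2 + 1, so 7^2643 ≡ 1490·5855·4038·7602·49·7 ≡ 5089 (mod 10573).
x_0 = 5089.
x_1 = 5089^2 mod 10573 = 4644.

4644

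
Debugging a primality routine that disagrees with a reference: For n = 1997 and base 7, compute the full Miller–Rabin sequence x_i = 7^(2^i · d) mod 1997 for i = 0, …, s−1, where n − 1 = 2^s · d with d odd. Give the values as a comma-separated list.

1, 1

n − 1 = 1996 = 2^2 · 499, so s = 2 and d = 499.
x_0 = 7^499 mod 1997 = 1.
x_1 = 1^2 mod 1997 = 1.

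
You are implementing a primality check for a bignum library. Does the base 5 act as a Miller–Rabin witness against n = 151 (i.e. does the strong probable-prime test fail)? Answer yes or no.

no

n − 1 = 150 = 2^1 · 75, so s = 1 and d = 75.
x_0 = 5^75 mod 151 = 1.
x_0 = 1, so 5 is not a witness.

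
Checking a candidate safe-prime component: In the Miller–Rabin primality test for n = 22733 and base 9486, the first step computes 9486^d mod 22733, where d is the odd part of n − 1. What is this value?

n − 1 = 22732 = 2^2 · 5683, so s = 2 and d = 5683.
Repeated squaring mod 22733: 9486^1 ≡ 9486, 9486^2 ≡ 6982, 9486^4 ≡ 8772, 9486^8 ≡ 19512, 9486^16 ≡ 8593, 9486^32 ≡ 2865, 9486^64 ≡ 1612, 9486^128 ≡ 6982, 9486^256 ≡ 8772, 9486^512 ≡ 19512, 9486^1024 ≡ 8593, 9486^2048 ≡ 2865, 9486^4096 ≡ 1612.
5683 = 4096 + 1024 + 512 + 32 + 16 + 2 + 1, so 9486^5683 ≡ 1612·8593·19512·2865·8593·6982·9486 ≡ 2684 (mod 22733).

2684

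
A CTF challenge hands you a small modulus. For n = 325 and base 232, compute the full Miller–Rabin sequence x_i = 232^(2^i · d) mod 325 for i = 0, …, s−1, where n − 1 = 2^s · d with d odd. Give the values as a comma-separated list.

307, 324

n − 1 = 324 = 2^2 · 81, so s = 2 and d = 81.
x_0 = 232^81 mod 325 = 307.
x_1 = 307^2 mod 325 = 324.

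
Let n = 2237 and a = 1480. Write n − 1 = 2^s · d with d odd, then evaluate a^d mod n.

1216

n − 1 = 2236 = 2^2 · 559, so s = 2 and d = 559.
By repeated squaring, 1480^559 ≡ 1216 (mod 2237).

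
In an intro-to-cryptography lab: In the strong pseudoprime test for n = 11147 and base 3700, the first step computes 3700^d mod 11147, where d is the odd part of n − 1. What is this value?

6945

n − 1 = 11146 = 2^1 · 5573, so s = 1 and d = 5573.
3700^5573 mod 11147 = 6945.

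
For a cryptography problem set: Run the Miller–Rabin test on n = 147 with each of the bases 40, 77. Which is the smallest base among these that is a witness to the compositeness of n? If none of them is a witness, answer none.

40

n − 1 = 146 = 2^1 · 73, so s = 1 and d = 73.
Base 40: x_0 = 40^73 mod 147 = 82. x_0 ∉ {1, 146} and s = 1, so 40 is a Miller–Rabin witness and 147 is composite.
Base 77: x_0 = 77^73 mod 147 = 98. x_0 ∉ {1, 146} and s = 1, so 77 is a Miller–Rabin witness and 147 is composite.
The smallest witness among the given bases is 40.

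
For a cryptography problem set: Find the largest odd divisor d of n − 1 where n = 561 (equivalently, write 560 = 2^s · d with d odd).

Halving: 560 → 280 → 140 → 70 → 35; 35 is odd.
So 560 = 2^4 · 35.

35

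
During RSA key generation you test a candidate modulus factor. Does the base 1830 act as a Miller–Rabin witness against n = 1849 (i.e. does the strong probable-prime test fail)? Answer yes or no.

no

n − 1 = 1848 = 2^3 · 231, so s = 3 and d = 231.
x_0 = 1830^231 mod 1849 = 1.
x_0 = 1, so 1830 is not a witness.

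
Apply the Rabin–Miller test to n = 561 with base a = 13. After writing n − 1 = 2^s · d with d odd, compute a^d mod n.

208

n − 1 = 560 = 2^4 · 35, so s = 4 and d = 35.
By repeated squaring, 13^35 ≡ 208 (mod 561).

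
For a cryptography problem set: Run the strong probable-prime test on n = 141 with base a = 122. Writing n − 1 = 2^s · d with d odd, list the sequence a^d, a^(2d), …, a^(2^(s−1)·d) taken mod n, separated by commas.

n − 1 = 140 = 2^2 · 35, so s = 2 and d = 35.
x_0 = 122^35 mod 141 = 128.
x_1 = 128^2 mod 141 = 28.

128, 28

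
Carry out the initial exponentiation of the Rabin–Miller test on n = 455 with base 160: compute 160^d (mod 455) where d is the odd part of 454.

335

n − 1 = 454 = 2^1 · 227, so s = 1 and d = 227.
160^227 mod 455 = 335.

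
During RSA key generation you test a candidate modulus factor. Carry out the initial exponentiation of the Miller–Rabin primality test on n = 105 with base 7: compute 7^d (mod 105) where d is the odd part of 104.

n − 1 = 104 = 2^3 · 13, so s = 3 and d = 13.
By repeated squaring, 7^13 ≡ 7 (mod 105).

7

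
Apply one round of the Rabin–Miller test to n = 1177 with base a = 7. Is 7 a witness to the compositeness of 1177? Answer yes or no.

n − 1 = 1176 = 2^3 · 147, so s = 3 and d = 147.
x_0 = 7^147 mod 1177 = 94.
x_0 is neither 1 nor 1176, so continue squaring.
x_1 = 94^2 mod 1177 = 597.
x_2 = 597^2 mod 1177 = 955.
Reached i = s−1 = 2 without hitting −1: 7 is a Miller–Rabin witness and 1177 is composite.

yes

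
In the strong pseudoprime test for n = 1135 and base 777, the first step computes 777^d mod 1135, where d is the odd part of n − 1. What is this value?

n − 1 = 1134 = 2^1 · 567, so s = 1 and d = 567.
777^567 mod 1135 = 318.

318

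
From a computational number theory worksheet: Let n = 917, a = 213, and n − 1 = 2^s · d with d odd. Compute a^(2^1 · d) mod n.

n − 1 = 916 = 2^2 · 229, so s = 2 and d = 229.
x_0 = 213^229 mod 917 = 836.
x_1 = 836^2 mod 917 = 142.

142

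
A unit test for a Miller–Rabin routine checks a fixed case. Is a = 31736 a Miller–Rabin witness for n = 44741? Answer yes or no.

n − 1 = 44740 = 2^2 · 11185, so s = 2 and d = 11185.
x_0 = 31736^11185 mod 44741 = 1.
x_0 = 1, so 31736 is not a witness.

no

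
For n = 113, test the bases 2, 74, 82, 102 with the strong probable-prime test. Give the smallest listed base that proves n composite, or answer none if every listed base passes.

none

n − 1 = 112 = 2^4 · 7, so s = 4 and d = 7.
Base 2: x_0 = 2^7 mod 113 = 15. x_0 is neither 1 nor 112, so continue squaring. x_1 = 15^2 mod 113 = 112. x_1 ≡ −1, so 2 is not a witness.
Base 74: x_0 = 74^7 mod 113 = 65. x_0 is neither 1 nor 112, so continue squaring. x_1 = 65^2 mod 113 = 44. x_2 = 44^2 mod 113 = 15. x_3 = 15^2 mod 113 = 112. x_3 ≡ −1, so 74 is not a witness.
Base 82: x_0 = 82^7 mod 113 = 95. x_0 is neither 1 nor 112, so continue squaring. x_1 = 95^2 mod 113 = 98. x_2 = 98^2 mod 113 = 112. x_2 ≡ −1, so 82 is not a witness.
Base 102: x_0 = 102^7 mod 113 = 18. x_0 is neither 1 nor 112, so continue squaring. x_1 = 18^2 mod 113 = 98. x_2 = 98^2 mod 113 = 112. x_2 ≡ −1, so 102 is not a witness.
No listed base is a witness for 113.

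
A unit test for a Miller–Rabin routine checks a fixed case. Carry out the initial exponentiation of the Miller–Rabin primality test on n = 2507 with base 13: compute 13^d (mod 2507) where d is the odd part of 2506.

1373

n − 1 = 2506 = 2^1 · 1253, so s = 1 and d = 1253.
13^1253 mod 2507 = 1373.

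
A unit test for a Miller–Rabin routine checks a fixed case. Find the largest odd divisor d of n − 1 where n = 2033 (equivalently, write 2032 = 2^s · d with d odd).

127

Halving: 2032 → 1016 → 508 → 254 → 127; 127 is odd.
So 2032 = 2^4 · 127.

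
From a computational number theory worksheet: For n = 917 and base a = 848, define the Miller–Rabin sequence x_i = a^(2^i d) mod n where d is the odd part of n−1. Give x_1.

n − 1 = 916 = 2^2 · 229, so s = 2 and d = 229.
Repeated squaring mod 917: 848^1 ≡ 848, 848^2 ≡ 176, 848^4 ≡ 715, 848^8 ≡ 456, 848^16 ≡ 694, 848^32 ≡ 211, 848^64 ≡ 505, 848^128 ≡ 99.
229 = 128 + 64 + 32 + 4 + 1, so 848^229 ≡ 99·505·211·715·848 ≡ 456 (mod 917).
x_0 = 456.
x_1 = 456^2 mod 917 = 694.

694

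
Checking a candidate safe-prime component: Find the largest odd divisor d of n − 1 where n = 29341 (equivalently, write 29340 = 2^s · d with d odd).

7335

Halving: 29340 → 14670 → 7335; 7335 is odd.
So 29340 = 2^2 · 7335.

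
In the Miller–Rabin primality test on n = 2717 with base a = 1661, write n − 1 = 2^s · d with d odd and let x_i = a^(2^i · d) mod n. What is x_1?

1166

n − 1 = 2716 = 2^2 · 679, so s = 2 and d = 679.
By repeated squaring, 1661^679 ≡ 1661 (mod 2717).
x_0 = 1661.
x_1 = 1661^2 mod 2717 = 1166.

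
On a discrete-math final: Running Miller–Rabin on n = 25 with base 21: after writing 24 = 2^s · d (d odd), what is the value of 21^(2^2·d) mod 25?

16

n − 1 = 24 = 2^3 · 3, so s = 3 and d = 3.
x_0 = 21^3 mod 25 = 11.
x_1 = 11^2 mod 25 = 21.
x_2 = 21^2 mod 25 = 16.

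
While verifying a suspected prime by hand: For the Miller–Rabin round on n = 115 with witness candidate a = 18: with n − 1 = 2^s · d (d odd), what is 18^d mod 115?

n − 1 = 114 = 2^1 · 57, so s = 1 and d = 57.
By repeated squaring, 18^57 ≡ 48 (mod 115).

48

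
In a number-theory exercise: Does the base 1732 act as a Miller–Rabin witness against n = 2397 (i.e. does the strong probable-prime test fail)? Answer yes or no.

yes

n − 1 = 2396 = 2^2 · 599, so s = 2 and d = 599.
x_0 = 1732^599 mod 2397 = 2014.
x_0 is neither 1 nor 2396, so continue squaring.
x_1 = 2014^2 mod 2397 = 472.
Reached i = s−1 = 1 without hitting −1: 1732 is a Miller–Rabin witness and 2397 is composite.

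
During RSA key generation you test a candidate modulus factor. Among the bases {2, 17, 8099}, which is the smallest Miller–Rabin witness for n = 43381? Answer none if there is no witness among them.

2

n − 1 = 43380 = 2^2 · 10845, so s = 2 and d = 10845.
Base 2: x_0 = 2^10845 mod 43381 = 21533. x_0 is neither 1 nor 43380, so continue squaring. x_1 = 21533^2 mod 43381 = 13961. Reached i = s−1 = 1 without hitting −1: 2 is a Miller–Rabin witness and 43381 is composite.
Base 17: x_0 = 17^10845 mod 43381 = 4614. x_0 is neither 1 nor 43380, so continue squaring. x_1 = 4614^2 mod 43381 = 32306. Reached i = s−1 = 1 without hitting −1: 17 is a Miller–Rabin witness and 43381 is composite.
Base 8099: x_0 = 8099^10845 mod 43381 = 42601. x_0 is neither 1 nor 43380, so continue squaring. x_1 = 42601^2 mod 43381 = 1066. Reached i = s−1 = 1 without hitting −1: 8099 is a Miller–Rabin witness and 43381 is composite.
The smallest witness among the given bases is 2.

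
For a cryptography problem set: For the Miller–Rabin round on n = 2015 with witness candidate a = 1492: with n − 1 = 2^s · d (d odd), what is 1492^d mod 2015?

1473

n − 1 = 2014 = 2^1 · 1007, so s = 1 and d = 1007.
1492^1007 mod 2015 = 1473.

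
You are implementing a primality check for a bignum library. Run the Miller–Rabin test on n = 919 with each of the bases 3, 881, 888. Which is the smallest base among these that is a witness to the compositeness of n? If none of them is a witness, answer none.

n − 1 = 918 = 2^1 · 459, so s = 1 and d = 459.
Base 3: x_0 = 3^459 mod 919 = 918. x_0 = 918 ≡ −1, so 3 is not a witness.
Base 881: x_0 = 881^459 mod 919 = 1. x_0 = 1, so 881 is not a witness.
Base 888: x_0 = 888^459 mod 919 = 1. x_0 = 1, so 888 is not a witness.
No listed base is a witness for 919.

none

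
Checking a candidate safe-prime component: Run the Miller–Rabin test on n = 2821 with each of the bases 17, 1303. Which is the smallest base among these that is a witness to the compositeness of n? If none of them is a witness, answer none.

none

n − 1 = 2820 = 2^2 · 705, so s = 2 and d = 705.
Base 17: x_0 = 17^705 mod 2821 = 2820. x_0 = 2820 ≡ −1, so 17 is not a witness.
Base 1303: x_0 = 1303^705 mod 2821 = 1. x_0 = 1, so 1303 is not a witness.
No listed base is a witness for 2821.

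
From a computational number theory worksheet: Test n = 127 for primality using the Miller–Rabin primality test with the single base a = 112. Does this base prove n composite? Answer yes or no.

no

n − 1 = 126 = 2^1 · 63, so s = 1 and d = 63.
x_0 = 112^63 mod 127 = 126.
x_0 = 126 ≡ −1, so 112 is not a witness.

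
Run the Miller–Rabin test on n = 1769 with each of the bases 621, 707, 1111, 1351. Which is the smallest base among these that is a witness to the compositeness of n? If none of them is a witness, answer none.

n − 1 = 1768 = 2^3 · 221, so s = 3 and d = 221.
Base 621: x_0 = 621^221 mod 1769 = 621. x_0 is neither 1 nor 1768, so continue squaring. x_1 = 621^2 mod 1769 = 1768. x_1 ≡ −1, so 621 is not a witness.
Base 707: x_0 = 707^221 mod 1769 = 106. x_0 is neither 1 nor 1768, so continue squaring. x_1 = 106^2 mod 1769 = 622. x_2 = 622^2 mod 1769 = 1242. Reached i = s−1 = 2 without hitting −1: 707 is a Miller–Rabin witness and 1769 is composite.
Base 1111: x_0 = 1111^221 mod 1769 = 718. x_0 is neither 1 nor 1768, so continue squaring. x_1 = 718^2 mod 1769 = 745. x_2 = 745^2 mod 1769 = 1328. Reached i = s−1 = 2 without hitting −1: 1111 is a Miller–Rabin witness and 1769 is composite.
Base 1351: x_0 = 1351^221 mod 1769 = 1351. x_0 is neither 1 nor 1768, so continue squaring. x_1 = 1351^2 mod 1769 = 1362. x_2 = 1362^2 mod 1769 = 1132. Reached i = s−1 = 2 without hitting −1: 1351 is a Miller–Rabin witness and 1769 is composite.
The smallest witness among the given bases is 707.

707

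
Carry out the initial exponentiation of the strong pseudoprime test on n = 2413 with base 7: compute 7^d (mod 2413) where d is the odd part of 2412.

n − 1 = 2412 = 2^2 · 603, so s = 2 and d = 603.
7^603 mod 2413 = 476.

476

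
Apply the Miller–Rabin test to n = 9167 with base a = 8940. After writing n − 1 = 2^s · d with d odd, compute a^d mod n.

7690

n − 1 = 9166 = 2^1 · 4583, so s = 1 and d = 4583.
8940^4583 mod 9167 = 7690.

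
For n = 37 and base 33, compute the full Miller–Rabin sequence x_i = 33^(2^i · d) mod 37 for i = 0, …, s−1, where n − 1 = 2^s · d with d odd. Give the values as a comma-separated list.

1, 1

n − 1 = 36 = 2^2 · 9, so s = 2 and d = 9.
x_0 = 33^9 mod 37 = 1.
x_1 = 1^2 mod 37 = 1.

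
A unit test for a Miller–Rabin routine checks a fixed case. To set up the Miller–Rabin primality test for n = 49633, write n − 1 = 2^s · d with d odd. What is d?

1551

Halving: 49632 → 24816 → 12408 → 6204 → 3102 → 1551; 1551 is odd.
So 49632 = 2^5 · 1551.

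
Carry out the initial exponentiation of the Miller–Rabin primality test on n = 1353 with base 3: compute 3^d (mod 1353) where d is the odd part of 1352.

n − 1 = 1352 = 2^3 · 169, so s = 3 and d = 169.
By repeated squaring, 3^169 ≡ 741 (mod 1353).

741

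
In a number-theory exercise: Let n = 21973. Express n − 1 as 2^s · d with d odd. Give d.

5493

Halving: 21972 → 10986 → 5493; 5493 is odd.
So 21972 = 2^2 · 5493.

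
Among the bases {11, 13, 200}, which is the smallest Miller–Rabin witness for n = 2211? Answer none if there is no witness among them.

11

n − 1 = 2210 = 2^1 · 1105, so s = 1 and d = 1105.
Base 11: x_0 = 11^1105 mod 2211 = 242. x_0 ∉ {1, 2210} and s = 1, so 11 is a Miller–Rabin witness and 2211 is composite.
Base 13: x_0 = 13^1105 mod 2211 = 1066. x_0 ∉ {1, 2210} and s = 1, so 13 is a Miller–Rabin witness and 2211 is composite.
Base 200: x_0 = 200^1105 mod 2211 = 2210. x_0 = 2210 ≡ −1, so 200 is not a witness.
The smallest witness among the given bases is 11.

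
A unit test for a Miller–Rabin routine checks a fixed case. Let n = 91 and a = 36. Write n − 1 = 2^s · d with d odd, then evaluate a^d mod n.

64

n − 1 = 90 = 2^1 · 45, so s = 1 and d = 45.
36^45 mod 91 = 64.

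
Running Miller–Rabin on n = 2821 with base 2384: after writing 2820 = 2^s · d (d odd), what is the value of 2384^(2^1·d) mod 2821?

1520

n − 1 = 2820 = 2^2 · 705, so s = 2 and d = 705.
x_0 = 2384^705 mod 2821 = 2605.
x_1 = 2605^2 mod 2821 = 1520.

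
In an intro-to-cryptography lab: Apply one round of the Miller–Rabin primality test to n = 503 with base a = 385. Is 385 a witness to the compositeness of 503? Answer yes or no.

no

n − 1 = 502 = 2^1 · 251, so s = 1 and d = 251.
x_0 = 385^251 mod 503 = 502.
x_0 = 502 ≡ −1, so 385 is not a witness.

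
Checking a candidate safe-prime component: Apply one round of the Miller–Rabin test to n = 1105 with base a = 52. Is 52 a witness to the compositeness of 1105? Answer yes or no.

yes

n − 1 = 1104 = 2^4 · 69, so s = 4 and d = 69.
x_0 = 52^69 mod 1105 = 52.
x_0 is neither 1 nor 1104, so continue squaring.
x_1 = 52^2 mod 1105 = 494.
x_2 = 494^2 mod 1105 = 936.
x_3 = 936^2 mod 1105 = 936.
Reached i = s−1 = 3 without hitting −1: 52 is a Miller–Rabin witness and 1105 is composite.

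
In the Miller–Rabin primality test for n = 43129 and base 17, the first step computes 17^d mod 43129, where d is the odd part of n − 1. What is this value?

n − 1 = 43128 = 2^3 · 5391, so s = 3 and d = 5391.
17^5391 mod 43129 = 22763.

22763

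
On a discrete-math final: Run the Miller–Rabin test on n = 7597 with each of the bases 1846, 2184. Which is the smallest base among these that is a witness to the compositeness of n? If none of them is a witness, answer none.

n − 1 = 7596 = 2^2 · 1899, so s = 2 and d = 1899.
Base 1846: x_0 = 1846^1899 mod 7597 = 1278. x_0 is neither 1 nor 7596, so continue squaring. x_1 = 1278^2 mod 7597 = 7526. Reached i = s−1 = 1 without hitting −1: 1846 is a Miller–Rabin witness and 7597 is composite.
Base 2184: x_0 = 2184^1899 mod 7597 = 2013. x_0 is neither 1 nor 7596, so continue squaring. x_1 = 2013^2 mod 7597 = 2968. Reached i = s−1 = 1 without hitting −1: 2184 is a Miller–Rabin witness and 7597 is composite.
The smallest witness among the given bases is 1846.

1846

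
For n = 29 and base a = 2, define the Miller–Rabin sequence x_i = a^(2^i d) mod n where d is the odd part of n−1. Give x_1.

28

n − 1 = 28 = 2^2 · 7, so s = 2 and d = 7.
x_0 = 2^7 mod 29 = 12.
x_1 = 12^2 mod 29 = 28.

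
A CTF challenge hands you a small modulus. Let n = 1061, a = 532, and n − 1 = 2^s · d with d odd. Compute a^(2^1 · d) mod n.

n − 1 = 1060 = 2^2 · 265, so s = 2 and d = 265.
x_0 = 532^265 mod 1061 = 1060.
x_1 = 1060^2 mod 1061 = 1.

1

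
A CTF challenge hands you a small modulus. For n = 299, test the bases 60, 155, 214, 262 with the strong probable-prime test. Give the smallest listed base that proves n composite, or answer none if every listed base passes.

n − 1 = 298 = 2^1 · 149, so s = 1 and d = 149.
Base 60: x_0 = 60^149 mod 299 = 112. x_0 ∉ {1, 298} and s = 1, so 60 is a Miller–Rabin witness and 299 is composite.
Base 155: x_0 = 155^149 mod 299 = 103. x_0 ∉ {1, 298} and s = 1, so 155 is a Miller–Rabin witness and 299 is composite.
Base 214: x_0 = 214^149 mod 299 = 249. x_0 ∉ {1, 298} and s = 1, so 214 is a Miller–Rabin witness and 299 is composite.
Base 262: x_0 = 262^149 mod 299 = 279. x_0 ∉ {1, 298} and s = 1, so 262 is a Miller–Rabin witness and 299 is composite.
The smallest witness among the given bases is 60.

60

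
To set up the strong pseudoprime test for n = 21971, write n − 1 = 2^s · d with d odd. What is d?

Halving: 21970 → 10985; 10985 is odd.
So 21970 = 2^1 · 10985.

10985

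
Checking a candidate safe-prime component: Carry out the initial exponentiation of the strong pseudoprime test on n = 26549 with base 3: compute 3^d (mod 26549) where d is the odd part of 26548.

n − 1 = 26548 = 2^2 · 6637, so s = 2 and d = 6637.
Repeated squaring mod 26549: 3^1 ≡ 3, 3^2 ≡ 9, 3^4 ≡ 81, 3^8 ≡ 6561, 3^16 ≡ 10792, 3^32 ≡ 23350, 3^64 ≡ 12236, 3^128 ≡ 9885, 3^256 ≡ 12905, 3^512 ≡ 23697, 3^1024 ≡ 9910, 3^2048 ≡ 3349, 3^4096 ≡ 12123.
6637 = 4096 + 2048 + 256 + 128 + 64 + 32 + 8 + 4 + 1, so 3^6637 ≡ 12123·3349·12905·9885·12236·23350·6561·81·3 ≡ 13615 (mod 26549).

13615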